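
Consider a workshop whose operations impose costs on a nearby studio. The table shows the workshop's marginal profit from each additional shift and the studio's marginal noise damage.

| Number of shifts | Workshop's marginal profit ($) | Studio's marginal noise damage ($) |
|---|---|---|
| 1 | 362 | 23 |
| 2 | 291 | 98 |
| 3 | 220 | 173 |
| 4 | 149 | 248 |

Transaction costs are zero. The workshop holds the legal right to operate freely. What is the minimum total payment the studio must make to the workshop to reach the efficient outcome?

Left alone the workshop would choose level 4 (marginal profit stays positive).
Efficient level: k* = 3 (marginal profit ≥ marginal noise damage through 3).
The studio must at least cover the workshop's forgone profit from cutting 4→3: 149 = 149.

$149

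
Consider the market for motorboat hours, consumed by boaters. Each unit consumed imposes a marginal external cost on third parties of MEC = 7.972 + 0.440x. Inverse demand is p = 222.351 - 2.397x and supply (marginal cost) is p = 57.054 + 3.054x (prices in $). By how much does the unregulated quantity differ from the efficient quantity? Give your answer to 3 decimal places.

3.618 units

Market equilibrium (private): 57.054 + 3.054x = 222.351 - 2.397x → x_m = 30.3242.
Social marginal benefit = demand − MEC = 214.379 - 2.837x.
Set SMB = MC: 214.379 - 2.837x = 57.054 + 3.054x → x* = 26.7060.
Gap = |30.3242 − 26.7060| = 3.6182.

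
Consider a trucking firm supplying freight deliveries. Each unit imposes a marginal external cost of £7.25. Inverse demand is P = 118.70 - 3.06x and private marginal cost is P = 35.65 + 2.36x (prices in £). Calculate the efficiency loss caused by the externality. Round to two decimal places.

Market equilibrium (private): 35.65 + 2.36x = 118.70 - 3.06x → x_m = 15.3229.
Social marginal cost = private MC + MEC = 42.90 + 2.36x.
Set SMC = demand: 42.90 + 2.36x = 118.70 - 3.06x → x* = 13.9852.
The loss is the area between SMC and demand from x* to x_m; with linear curves that's a triangle of height MEC(x_m).
DWL = ½ × 1.3377 × 7.2500 = 4.8492.

DWL = £4.85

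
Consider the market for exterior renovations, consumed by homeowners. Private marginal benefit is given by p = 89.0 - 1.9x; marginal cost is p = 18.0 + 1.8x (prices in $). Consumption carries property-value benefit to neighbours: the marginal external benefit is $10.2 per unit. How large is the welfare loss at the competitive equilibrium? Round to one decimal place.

Market equilibrium (private): 18.0 + 1.8x = 89.0 - 1.9x → x_m = 19.1892.
Social marginal benefit = demand + MEB = 99.2 - 1.9x.
Set SMB = MC: 99.2 - 1.9x = 18.0 + 1.8x → x* = 21.9459.
Between x* and x_m the wedge SMB − MC runs linearly from 0 to MEB(x_m), so the loss is a triangle.
DWL = ½ × 2.7567 × 10.2000 = 14.0592.

DWL = $14.1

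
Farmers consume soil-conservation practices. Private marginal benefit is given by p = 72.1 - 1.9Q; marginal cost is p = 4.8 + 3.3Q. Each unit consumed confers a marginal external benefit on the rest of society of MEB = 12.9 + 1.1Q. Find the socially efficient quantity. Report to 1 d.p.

Social marginal benefit = demand + MEB = 85.0 - 0.8Q.
Set SMB = MC: 85.0 - 0.8Q = 4.8 + 3.3Q → Q* = 19.5610.

Q* = 19.6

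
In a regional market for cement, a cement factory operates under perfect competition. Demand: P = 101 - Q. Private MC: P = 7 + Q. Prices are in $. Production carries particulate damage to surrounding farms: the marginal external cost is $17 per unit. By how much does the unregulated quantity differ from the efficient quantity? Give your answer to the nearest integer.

Market equilibrium (private): 7 + Q = 101 - Q → Q_m = 47.0000.
Social marginal cost = private MC + MEC = 24 + Q.
Set SMC = demand: 24 + Q = 101 - Q → Q* = 38.5000.
Gap = |47.0000 − 38.5000| = 8.5000.

9 units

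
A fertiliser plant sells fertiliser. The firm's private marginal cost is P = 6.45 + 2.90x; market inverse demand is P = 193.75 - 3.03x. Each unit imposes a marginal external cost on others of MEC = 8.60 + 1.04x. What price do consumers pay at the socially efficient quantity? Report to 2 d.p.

P = 116.07

Social marginal cost = private MC + MEC = 15.05 + 3.94x.
Set SMC = demand: 15.05 + 3.94x = 193.75 - 3.03x → x* = 25.6385.
Consumer price on the demand curve at x*: 193.75 − 3.03×25.6385 = 116.0653.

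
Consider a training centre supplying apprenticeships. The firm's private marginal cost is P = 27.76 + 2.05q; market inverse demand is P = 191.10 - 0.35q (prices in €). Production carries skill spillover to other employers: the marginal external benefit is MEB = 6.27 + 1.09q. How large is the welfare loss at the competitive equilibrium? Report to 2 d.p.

Market equilibrium (private): 27.76 + 2.05q = 191.10 - 0.35q → q_m = 68.0583.
Social marginal cost = private MC − MEB = 21.49 + 0.96q.
Set SMC = demand: 21.49 + 0.96q = 191.10 - 0.35q → q* = 129.4733.
The welfare-loss triangle has base |q_m − q*| and height MEB(q_m) (the vertical gap between SMC and demand is zero at q* and MEB at q_m).
DWL = ½ × 61.4150 × 80.4536 = 2470.5289.

DWL = €2470.53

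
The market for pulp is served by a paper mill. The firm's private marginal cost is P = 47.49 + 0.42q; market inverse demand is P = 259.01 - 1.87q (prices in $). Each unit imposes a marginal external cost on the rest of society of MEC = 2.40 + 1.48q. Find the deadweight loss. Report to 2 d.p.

DWL = $2566.26

Market equilibrium (private): 47.49 + 0.42q = 259.01 - 1.87q → q_m = 92.3668.
Social marginal cost = private MC + MEC = 49.89 + 1.90q.
Set SMC = demand: 49.89 + 1.90q = 259.01 - 1.87q → q* = 55.4695.
Height of the DWL triangle at q_m is SMC(q_m) − demand(q_m) = MEC(q_m) = 139.1029.
DWL = ½ × 36.8973 × 139.1029 = 2566.2607.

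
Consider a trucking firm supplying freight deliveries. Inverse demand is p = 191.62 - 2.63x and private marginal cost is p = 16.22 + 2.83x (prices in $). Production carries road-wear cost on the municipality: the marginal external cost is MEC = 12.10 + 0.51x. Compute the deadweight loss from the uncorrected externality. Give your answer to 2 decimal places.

DWL = $67.95

Market equilibrium (private): 16.22 + 2.83x = 191.62 - 2.63x → x_m = 32.1245.
Social marginal cost = private MC + MEC = 28.32 + 3.34x.
Set SMC = demand: 28.32 + 3.34x = 191.62 - 2.63x → x* = 27.3534.
The welfare-loss triangle has base |x_m − x*| and height MEC(x_m) (the vertical gap between SMC and demand is zero at x* and MEC at x_m).
DWL = ½ × 4.7711 × 28.4835 = 67.9488.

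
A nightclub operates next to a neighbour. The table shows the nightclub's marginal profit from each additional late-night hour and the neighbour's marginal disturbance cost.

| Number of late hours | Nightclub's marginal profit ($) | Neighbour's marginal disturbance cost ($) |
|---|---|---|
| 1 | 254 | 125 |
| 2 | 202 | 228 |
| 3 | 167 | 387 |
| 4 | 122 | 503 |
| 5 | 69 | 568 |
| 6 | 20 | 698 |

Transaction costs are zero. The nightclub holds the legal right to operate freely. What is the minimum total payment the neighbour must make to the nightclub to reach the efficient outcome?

Left alone the nightclub would choose level 6 (marginal profit stays positive).
Efficient level: k* = 1 (marginal profit ≥ marginal disturbance cost through 1).
The neighbour must at least cover the nightclub's forgone profit from cutting 6→1: 202 + 167 + 122 + 69 + 20 = 580.

$580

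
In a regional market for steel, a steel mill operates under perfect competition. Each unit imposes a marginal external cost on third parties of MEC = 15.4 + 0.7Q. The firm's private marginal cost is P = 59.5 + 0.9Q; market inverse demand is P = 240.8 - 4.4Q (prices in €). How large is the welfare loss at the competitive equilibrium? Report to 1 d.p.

Market equilibrium (private): 59.5 + 0.9Q = 240.8 - 4.4Q → Q_m = 34.2075.
Social marginal cost = private MC + MEC = 74.9 + 1.6Q.
Set SMC = demand: 74.9 + 1.6Q = 240.8 - 4.4Q → Q* = 27.6500.
The loss is the area between SMC and demand from Q* to Q_m; with linear curves that's a triangle of height MEC(Q_m).
DWL = ½ × 6.5575 × 39.3453 = 129.0034.

DWL = €129.0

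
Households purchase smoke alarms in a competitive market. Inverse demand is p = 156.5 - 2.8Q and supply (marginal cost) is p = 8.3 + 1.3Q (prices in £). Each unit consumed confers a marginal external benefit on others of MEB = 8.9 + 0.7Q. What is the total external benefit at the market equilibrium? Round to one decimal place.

Market equilibrium (private): 8.3 + 1.3Q = 156.5 - 2.8Q → Q_m = 36.1463.
Total external benefit = ∫₀^{Q_m} (8.9 + 0.7Q) dQ = 8.9×36.1463 + ½×0.7×36.1463² = 778.9963.

£779.0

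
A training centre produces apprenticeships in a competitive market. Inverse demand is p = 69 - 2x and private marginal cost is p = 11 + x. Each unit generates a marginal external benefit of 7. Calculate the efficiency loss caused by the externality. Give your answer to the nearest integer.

DWL = 8

Market equilibrium (private): 11 + x = 69 - 2x → x_m = 19.3333.
Social marginal cost = private MC − MEB = 4 + x.
Set SMC = demand: 4 + x = 69 - 2x → x* = 21.6667.
The welfare-loss triangle has base |x_m − x*| and height MEB(x_m) (the vertical gap between SMC and demand is zero at x* and MEB at x_m).
DWL = ½ × 2.3334 × 7.0000 = 8.1669.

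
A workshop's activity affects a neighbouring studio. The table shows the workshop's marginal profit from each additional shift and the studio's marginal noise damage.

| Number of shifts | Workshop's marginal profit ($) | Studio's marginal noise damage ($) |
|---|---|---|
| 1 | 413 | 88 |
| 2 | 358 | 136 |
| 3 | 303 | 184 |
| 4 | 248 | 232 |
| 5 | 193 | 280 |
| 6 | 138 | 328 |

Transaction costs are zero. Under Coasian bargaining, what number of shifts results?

Bargaining reaches the level where marginal profit last exceeds marginal noise damage.
That holds through level 4 (248 ≥ 232) but not at 5 (193 < 280).

4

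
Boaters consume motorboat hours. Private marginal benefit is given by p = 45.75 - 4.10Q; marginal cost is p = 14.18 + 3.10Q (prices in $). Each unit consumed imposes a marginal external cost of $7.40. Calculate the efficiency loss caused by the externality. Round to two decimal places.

DWL = $3.80

Market equilibrium (private): 14.18 + 3.10Q = 45.75 - 4.10Q → Q_m = 4.3847.
Social marginal benefit = demand − MEC = 38.35 - 4.10Q.
Set SMB = MC: 38.35 - 4.10Q = 14.18 + 3.10Q → Q* = 3.3569.
The welfare-loss triangle has base |Q_m − Q*| and height MEC(Q_m) (the vertical gap between SMB and MC is zero at Q* and MEC at Q_m).
DWL = ½ × 1.0278 × 7.4000 = 3.8029.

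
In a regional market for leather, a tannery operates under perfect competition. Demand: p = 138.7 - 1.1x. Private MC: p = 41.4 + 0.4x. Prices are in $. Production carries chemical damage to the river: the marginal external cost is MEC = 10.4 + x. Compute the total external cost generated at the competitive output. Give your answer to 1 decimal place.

$2778.5

Market equilibrium (private): 41.4 + 0.4x = 138.7 - 1.1x → x_m = 64.8667.
Total external cost = ∫₀^{x_m} (10.4 + 1.0x) dx = 10.4×64.8667 + ½×1.0×64.8667² = 2778.4581.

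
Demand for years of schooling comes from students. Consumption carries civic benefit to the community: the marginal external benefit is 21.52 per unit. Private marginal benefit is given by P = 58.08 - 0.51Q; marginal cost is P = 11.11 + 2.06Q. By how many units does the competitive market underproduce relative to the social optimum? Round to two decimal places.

Market equilibrium (private): 11.11 + 2.06Q = 58.08 - 0.51Q → Q_m = 18.2763.
Social marginal benefit = demand + MEB = 79.60 - 0.51Q.
Set SMB = MC: 79.60 - 0.51Q = 11.11 + 2.06Q → Q* = 26.6498.
Gap = |18.2763 − 26.6498| = 8.3735.

8.37 units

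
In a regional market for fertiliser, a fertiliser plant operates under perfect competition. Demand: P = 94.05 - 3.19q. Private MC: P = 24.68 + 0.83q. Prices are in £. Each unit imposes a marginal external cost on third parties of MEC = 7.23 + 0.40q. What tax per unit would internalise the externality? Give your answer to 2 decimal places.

tax = £12.85 per unit

Social marginal cost = private MC + MEC = 31.91 + 1.23q.
Set SMC = demand: 31.91 + 1.23q = 94.05 - 3.19q → q* = 14.0588.
The Pigouvian tax equals MEC at q*: 7.23 + 0.40×14.0588 = 12.8535.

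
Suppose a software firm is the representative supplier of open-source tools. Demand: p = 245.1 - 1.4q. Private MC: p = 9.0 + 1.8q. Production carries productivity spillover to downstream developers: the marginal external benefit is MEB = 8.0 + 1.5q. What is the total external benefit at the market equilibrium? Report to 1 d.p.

Market equilibrium (private): 9.0 + 1.8q = 245.1 - 1.4q → q_m = 73.7813.
Total external benefit = ∫₀^{q_m} (8.0 + 1.5q) dq = 8.0×73.7813 + ½×1.5×73.7813² = 4673.0106.

4673.0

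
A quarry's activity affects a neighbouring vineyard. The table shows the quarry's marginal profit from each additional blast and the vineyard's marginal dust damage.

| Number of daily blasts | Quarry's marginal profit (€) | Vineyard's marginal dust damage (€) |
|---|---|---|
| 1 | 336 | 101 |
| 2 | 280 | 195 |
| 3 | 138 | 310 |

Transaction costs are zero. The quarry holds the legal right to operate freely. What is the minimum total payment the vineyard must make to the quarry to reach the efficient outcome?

€138

Left alone the quarry would choose level 3 (marginal profit stays positive).
Efficient level: k* = 2 (marginal profit ≥ marginal dust damage through 2).
The vineyard must at least cover the quarry's forgone profit from cutting 3→2: 138 = 138.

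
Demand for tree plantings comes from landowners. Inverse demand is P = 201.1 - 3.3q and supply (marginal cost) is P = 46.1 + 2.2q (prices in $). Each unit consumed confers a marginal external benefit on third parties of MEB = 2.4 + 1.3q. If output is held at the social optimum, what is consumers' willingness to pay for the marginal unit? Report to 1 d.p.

P = $77.4

Social marginal benefit = demand + MEB = 203.5 - 2.0q.
Set SMB = MC: 203.5 - 2.0q = 46.1 + 2.2q → q* = 37.4762.
Consumer price on the demand curve at q*: 201.1 − 3.3×37.4762 = 77.4285.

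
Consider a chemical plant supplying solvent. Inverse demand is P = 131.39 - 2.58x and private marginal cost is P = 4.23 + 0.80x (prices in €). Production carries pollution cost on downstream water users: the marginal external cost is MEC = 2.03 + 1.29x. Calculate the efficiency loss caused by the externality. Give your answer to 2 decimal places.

DWL = €273.71

Market equilibrium (private): 4.23 + 0.80x = 131.39 - 2.58x → x_m = 37.6213.
Social marginal cost = private MC + MEC = 6.26 + 2.09x.
Set SMC = demand: 6.26 + 2.09x = 131.39 - 2.58x → x* = 26.7944.
Height of the DWL triangle at x_m is SMC(x_m) − demand(x_m) = MEC(x_m) = 50.5615.
DWL = ½ × 10.8269 × 50.5615 = 273.7122.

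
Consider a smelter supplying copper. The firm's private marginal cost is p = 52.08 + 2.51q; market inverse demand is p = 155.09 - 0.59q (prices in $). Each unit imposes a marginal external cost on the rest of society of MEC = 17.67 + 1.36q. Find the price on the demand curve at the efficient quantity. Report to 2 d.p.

Social marginal cost = private MC + MEC = 69.75 + 3.87q.
Set SMC = demand: 69.75 + 3.87q = 155.09 - 0.59q → q* = 19.1345.
Consumer price on the demand curve at q*: 155.09 − 0.59×19.1345 = 143.8006.

P = $143.80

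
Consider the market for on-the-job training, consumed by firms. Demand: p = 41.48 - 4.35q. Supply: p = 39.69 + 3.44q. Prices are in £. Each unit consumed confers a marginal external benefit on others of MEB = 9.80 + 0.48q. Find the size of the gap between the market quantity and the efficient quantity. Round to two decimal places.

1.36 units

Market equilibrium (private): 39.69 + 3.44q = 41.48 - 4.35q → q_m = 0.2298.
Social marginal benefit = demand + MEB = 51.28 - 3.87q.
Set SMB = MC: 51.28 - 3.87q = 39.69 + 3.44q → q* = 1.5855.
Gap = |0.2298 − 1.5855| = 1.3557.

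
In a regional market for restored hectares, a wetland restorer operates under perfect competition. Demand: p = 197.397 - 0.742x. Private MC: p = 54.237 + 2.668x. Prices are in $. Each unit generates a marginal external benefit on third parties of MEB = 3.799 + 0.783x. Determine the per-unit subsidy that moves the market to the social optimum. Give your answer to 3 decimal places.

subsidy = $47.601 per unit

Social marginal cost = private MC − MEB = 50.438 + 1.885x.
Set SMC = demand: 50.438 + 1.885x = 197.397 - 0.742x → x* = 55.9418.
The Pigouvian subsidy equals MEB at x*: 3.799 + 0.783×55.9418 = 47.6014.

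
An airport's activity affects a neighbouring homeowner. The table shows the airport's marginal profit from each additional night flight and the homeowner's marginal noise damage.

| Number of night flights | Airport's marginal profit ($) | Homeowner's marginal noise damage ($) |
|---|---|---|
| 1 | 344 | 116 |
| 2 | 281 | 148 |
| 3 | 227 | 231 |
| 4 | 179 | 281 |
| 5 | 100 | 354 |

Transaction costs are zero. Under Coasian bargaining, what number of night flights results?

2

Bargaining reaches the level where marginal profit last exceeds marginal noise damage.
That holds through level 2 (281 ≥ 148) but not at 3 (227 < 231).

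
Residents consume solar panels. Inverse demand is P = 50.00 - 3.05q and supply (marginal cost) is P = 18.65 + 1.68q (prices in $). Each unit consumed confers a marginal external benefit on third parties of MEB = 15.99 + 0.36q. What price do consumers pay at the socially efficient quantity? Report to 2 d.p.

P = $16.96

Social marginal benefit = demand + MEB = 65.99 - 2.69q.
Set SMB = MC: 65.99 - 2.69q = 18.65 + 1.68q → q* = 10.8330.
Consumer price on the demand curve at q*: 50.00 − 3.05×10.8330 = 16.9594.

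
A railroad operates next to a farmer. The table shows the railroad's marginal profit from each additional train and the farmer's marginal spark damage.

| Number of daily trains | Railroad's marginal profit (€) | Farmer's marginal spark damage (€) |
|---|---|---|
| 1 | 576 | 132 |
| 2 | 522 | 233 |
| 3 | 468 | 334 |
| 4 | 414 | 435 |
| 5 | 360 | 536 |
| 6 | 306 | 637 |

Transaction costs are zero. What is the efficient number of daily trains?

3

Bargaining reaches the level where marginal profit last exceeds marginal spark damage.
That holds through level 3 (468 ≥ 334) but not at 4 (414 < 435).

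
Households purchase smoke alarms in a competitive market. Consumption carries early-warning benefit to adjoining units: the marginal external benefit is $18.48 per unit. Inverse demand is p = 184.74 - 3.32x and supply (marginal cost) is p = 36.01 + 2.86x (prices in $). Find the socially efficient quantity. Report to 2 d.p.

Social marginal benefit = demand + MEB = 203.22 - 3.32x.
Set SMB = MC: 203.22 - 3.32x = 36.01 + 2.86x → x* = 27.0566.

x* = 27.06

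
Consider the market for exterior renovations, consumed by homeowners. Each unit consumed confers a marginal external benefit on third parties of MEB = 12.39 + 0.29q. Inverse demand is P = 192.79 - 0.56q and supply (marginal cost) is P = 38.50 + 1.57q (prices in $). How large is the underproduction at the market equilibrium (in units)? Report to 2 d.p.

18.15 units

Market equilibrium (private): 38.50 + 1.57q = 192.79 - 0.56q → q_m = 72.4366.
Social marginal benefit = demand + MEB = 205.18 - 0.27q.
Set SMB = MC: 205.18 - 0.27q = 38.50 + 1.57q → q* = 90.5870.
Gap = |72.4366 − 90.5870| = 18.1504.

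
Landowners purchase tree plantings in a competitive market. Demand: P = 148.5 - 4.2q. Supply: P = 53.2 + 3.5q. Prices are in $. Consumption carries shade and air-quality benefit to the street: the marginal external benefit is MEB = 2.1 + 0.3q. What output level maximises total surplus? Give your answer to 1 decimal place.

q* = 13.2

Social marginal benefit = demand + MEB = 150.6 - 3.9q.
Set SMB = MC: 150.6 - 3.9q = 53.2 + 3.5q → q* = 13.1622.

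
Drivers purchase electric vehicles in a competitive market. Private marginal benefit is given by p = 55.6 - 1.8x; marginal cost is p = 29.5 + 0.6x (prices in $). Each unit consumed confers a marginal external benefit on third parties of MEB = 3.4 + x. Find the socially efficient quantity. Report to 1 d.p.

Social marginal benefit = demand + MEB = 59.0 - 0.8x.
Set SMB = MC: 59.0 - 0.8x = 29.5 + 0.6x → x* = 21.0714.

x* = 21.1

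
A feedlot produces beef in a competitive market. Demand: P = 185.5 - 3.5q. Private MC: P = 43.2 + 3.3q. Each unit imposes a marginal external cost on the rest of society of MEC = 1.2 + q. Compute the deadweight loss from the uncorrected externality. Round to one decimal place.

Market equilibrium (private): 43.2 + 3.3q = 185.5 - 3.5q → q_m = 20.9265.
Social marginal cost = private MC + MEC = 44.4 + 4.3q.
Set SMC = demand: 44.4 + 4.3q = 185.5 - 3.5q → q* = 18.0897.
Between q* and q_m the wedge SMC − demand runs linearly from 0 to MEC(q_m), so the loss is a triangle.
DWL = ½ × 2.8368 × 22.1265 = 31.3842.

DWL = 31.4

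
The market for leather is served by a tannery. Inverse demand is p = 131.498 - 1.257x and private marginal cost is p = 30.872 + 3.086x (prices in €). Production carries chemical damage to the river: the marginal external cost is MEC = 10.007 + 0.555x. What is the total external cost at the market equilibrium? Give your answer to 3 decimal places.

€380.831

Market equilibrium (private): 30.872 + 3.086x = 131.498 - 1.257x → x_m = 23.1697.
Total external cost = ∫₀^{x_m} (10.007 + 0.555x) dx = 10.007×23.1697 + ½×0.555×23.1697² = 380.8309.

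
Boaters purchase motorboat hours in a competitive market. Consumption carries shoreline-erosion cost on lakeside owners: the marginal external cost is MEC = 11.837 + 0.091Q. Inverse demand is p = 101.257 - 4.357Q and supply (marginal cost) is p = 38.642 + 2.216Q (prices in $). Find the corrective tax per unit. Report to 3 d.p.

tax = $12.530 per unit

Social marginal benefit = demand − MEC = 89.420 - 4.448Q.
Set SMB = MC: 89.420 - 4.448Q = 38.642 + 2.216Q → Q* = 7.6197.
The Pigouvian tax equals MEC at Q*: 11.837 + 0.091×7.6197 = 12.5304.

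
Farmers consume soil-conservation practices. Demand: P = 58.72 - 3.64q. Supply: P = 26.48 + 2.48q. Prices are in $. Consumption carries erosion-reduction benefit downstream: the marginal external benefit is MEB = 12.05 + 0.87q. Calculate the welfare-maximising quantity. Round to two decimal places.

Social marginal benefit = demand + MEB = 70.77 - 2.77q.
Set SMB = MC: 70.77 - 2.77q = 26.48 + 2.48q → q* = 8.4362.

q* = 8.44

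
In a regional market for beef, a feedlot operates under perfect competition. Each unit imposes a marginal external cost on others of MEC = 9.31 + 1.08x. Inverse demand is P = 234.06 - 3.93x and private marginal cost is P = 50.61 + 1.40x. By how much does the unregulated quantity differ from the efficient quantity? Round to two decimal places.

Market equilibrium (private): 50.61 + 1.40x = 234.06 - 3.93x → x_m = 34.4184.
Social marginal cost = private MC + MEC = 59.92 + 2.48x.
Set SMC = demand: 59.92 + 2.48x = 234.06 - 3.93x → x* = 27.1669.
Gap = |34.4184 − 27.1669| = 7.2515.

7.25 units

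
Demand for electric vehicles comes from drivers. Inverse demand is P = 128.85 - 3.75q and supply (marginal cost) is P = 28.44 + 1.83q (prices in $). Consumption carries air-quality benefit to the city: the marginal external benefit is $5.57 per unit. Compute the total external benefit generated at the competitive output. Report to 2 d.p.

Market equilibrium (private): 28.44 + 1.83q = 128.85 - 3.75q → q_m = 17.9946.
Total external benefit = MEB × q_m = 5.57 × 17.9946 = 100.2299.

$100.23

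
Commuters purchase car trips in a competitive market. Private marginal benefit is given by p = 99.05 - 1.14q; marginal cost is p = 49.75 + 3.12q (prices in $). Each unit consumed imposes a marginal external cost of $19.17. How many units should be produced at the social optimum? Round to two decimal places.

Social marginal benefit = demand − MEC = 79.88 - 1.14q.
Set SMB = MC: 79.88 - 1.14q = 49.75 + 3.12q → q* = 7.0728.

q* = 7.07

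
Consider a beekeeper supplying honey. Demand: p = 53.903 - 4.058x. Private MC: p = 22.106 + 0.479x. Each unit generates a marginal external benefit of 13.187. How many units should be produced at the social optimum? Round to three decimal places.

Social marginal cost = private MC − MEB = 8.919 + 0.479x.
Set SMC = demand: 8.919 + 0.479x = 53.903 - 4.058x → x* = 9.9149.

x* = 9.915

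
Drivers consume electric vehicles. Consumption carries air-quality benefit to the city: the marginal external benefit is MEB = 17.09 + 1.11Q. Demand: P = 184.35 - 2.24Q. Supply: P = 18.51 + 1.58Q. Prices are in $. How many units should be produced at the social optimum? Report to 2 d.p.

Social marginal benefit = demand + MEB = 201.44 - 1.13Q.
Set SMB = MC: 201.44 - 1.13Q = 18.51 + 1.58Q → Q* = 67.5018.

Q* = 67.50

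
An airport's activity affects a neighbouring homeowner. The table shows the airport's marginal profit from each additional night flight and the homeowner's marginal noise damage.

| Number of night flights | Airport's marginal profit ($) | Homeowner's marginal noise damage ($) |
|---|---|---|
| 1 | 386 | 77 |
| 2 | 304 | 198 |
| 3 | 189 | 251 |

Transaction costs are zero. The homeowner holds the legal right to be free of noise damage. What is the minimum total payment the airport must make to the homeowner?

Efficient level: marginal profit ≥ marginal noise damage through level 2, so k* = 2.
With the homeowner holding the right, the airport must at least compensate total damage at k*: 77 + 198 = 275.

$275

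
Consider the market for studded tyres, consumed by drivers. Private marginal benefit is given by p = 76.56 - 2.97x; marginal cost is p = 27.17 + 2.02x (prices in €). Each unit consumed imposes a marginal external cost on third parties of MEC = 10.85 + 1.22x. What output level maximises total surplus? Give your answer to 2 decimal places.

Social marginal benefit = demand − MEC = 65.71 - 4.19x.
Set SMB = MC: 65.71 - 4.19x = 27.17 + 2.02x → x* = 6.2061.

x* = 6.21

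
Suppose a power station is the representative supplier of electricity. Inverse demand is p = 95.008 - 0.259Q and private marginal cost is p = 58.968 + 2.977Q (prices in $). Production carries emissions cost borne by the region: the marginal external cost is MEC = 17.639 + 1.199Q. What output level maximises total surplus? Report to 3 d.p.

Q* = 4.149

Social marginal cost = private MC + MEC = 76.607 + 4.176Q.
Set SMC = demand: 76.607 + 4.176Q = 95.008 - 0.259Q → Q* = 4.1490.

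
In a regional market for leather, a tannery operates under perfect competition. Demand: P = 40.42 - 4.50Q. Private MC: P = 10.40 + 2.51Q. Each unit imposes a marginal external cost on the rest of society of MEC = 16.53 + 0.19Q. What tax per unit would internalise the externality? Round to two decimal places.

Social marginal cost = private MC + MEC = 26.93 + 2.70Q.
Set SMC = demand: 26.93 + 2.70Q = 40.42 - 4.50Q → Q* = 1.8736.
The Pigouvian tax equals MEC at Q*: 16.53 + 0.19×1.8736 = 16.8860.

tax = 16.89 per unit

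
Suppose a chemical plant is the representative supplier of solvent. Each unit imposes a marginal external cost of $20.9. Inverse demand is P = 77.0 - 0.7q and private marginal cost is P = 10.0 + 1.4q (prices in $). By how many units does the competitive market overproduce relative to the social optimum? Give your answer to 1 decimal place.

10.0 units

Market equilibrium (private): 10.0 + 1.4q = 77.0 - 0.7q → q_m = 31.9048.
Social marginal cost = private MC + MEC = 30.9 + 1.4q.
Set SMC = demand: 30.9 + 1.4q = 77.0 - 0.7q → q* = 21.9524.
Gap = |31.9048 − 21.9524| = 9.9524.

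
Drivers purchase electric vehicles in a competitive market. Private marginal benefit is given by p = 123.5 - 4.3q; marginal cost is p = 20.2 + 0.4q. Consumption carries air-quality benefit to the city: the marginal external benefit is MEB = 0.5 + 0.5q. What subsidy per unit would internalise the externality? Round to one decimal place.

subsidy = 12.9 per unit

Social marginal benefit = demand + MEB = 124.0 - 3.8q.
Set SMB = MC: 124.0 - 3.8q = 20.2 + 0.4q → q* = 24.7143.
The Pigouvian subsidy equals MEB at q*: 0.5 + 0.5×24.7143 = 12.8572.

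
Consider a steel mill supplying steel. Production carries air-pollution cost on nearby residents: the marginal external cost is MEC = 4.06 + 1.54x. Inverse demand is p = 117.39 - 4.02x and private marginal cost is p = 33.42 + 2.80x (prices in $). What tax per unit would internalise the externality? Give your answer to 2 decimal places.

tax = $18.78 per unit

Social marginal cost = private MC + MEC = 37.48 + 4.34x.
Set SMC = demand: 37.48 + 4.34x = 117.39 - 4.02x → x* = 9.5586.
The Pigouvian tax equals MEC at x*: 4.06 + 1.54×9.5586 = 18.7802.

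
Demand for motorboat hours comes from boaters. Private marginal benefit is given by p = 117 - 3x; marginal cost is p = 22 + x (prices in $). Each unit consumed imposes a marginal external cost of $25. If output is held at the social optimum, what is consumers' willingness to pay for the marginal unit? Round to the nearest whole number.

P = $65

Social marginal benefit = demand − MEC = 92 - 3x.
Set SMB = MC: 92 - 3x = 22 + x → x* = 17.5000.
Consumer price on the demand curve at x*: 117 − 3×17.5000 = 64.5000.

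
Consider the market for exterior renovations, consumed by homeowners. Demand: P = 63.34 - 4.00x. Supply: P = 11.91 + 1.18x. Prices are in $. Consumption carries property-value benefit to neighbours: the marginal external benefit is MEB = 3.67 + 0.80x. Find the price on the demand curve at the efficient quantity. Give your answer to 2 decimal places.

P = $13.02

Social marginal benefit = demand + MEB = 67.01 - 3.20x.
Set SMB = MC: 67.01 - 3.20x = 11.91 + 1.18x → x* = 12.5799.
Consumer price on the demand curve at x*: 63.34 − 4.00×12.5799 = 13.0204.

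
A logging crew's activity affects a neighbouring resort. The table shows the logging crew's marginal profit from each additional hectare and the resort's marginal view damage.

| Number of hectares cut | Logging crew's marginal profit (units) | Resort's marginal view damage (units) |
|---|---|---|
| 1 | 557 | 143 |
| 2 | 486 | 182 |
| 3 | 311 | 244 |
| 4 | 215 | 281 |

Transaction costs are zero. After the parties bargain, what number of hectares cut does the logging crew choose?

Bargaining reaches the level where marginal profit last exceeds marginal view damage.
That holds through level 3 (311 ≥ 244) but not at 4 (215 < 281).

3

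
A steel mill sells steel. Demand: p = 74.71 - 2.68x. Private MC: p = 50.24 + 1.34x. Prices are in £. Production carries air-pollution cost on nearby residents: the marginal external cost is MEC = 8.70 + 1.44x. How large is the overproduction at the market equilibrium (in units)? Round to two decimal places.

Market equilibrium (private): 50.24 + 1.34x = 74.71 - 2.68x → x_m = 6.0871.
Social marginal cost = private MC + MEC = 58.94 + 2.78x.
Set SMC = demand: 58.94 + 2.78x = 74.71 - 2.68x → x* = 2.8883.
Gap = |6.0871 − 2.8883| = 3.1988.

3.20 units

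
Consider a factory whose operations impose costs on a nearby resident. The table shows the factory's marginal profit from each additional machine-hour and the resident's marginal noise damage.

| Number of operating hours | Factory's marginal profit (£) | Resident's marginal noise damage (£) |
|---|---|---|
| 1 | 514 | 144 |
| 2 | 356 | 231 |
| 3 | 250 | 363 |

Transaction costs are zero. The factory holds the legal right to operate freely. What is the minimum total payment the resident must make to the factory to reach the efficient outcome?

£250

Left alone the factory would choose level 3 (marginal profit stays positive).
Efficient level: k* = 2 (marginal profit ≥ marginal noise damage through 2).
The resident must at least cover the factory's forgone profit from cutting 3→2: 250 = 250.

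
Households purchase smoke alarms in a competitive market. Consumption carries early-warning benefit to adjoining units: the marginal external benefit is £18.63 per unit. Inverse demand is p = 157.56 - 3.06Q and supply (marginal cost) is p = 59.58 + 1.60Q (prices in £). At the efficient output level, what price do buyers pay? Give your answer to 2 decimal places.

P = £80.99

Social marginal benefit = demand + MEB = 176.19 - 3.06Q.
Set SMB = MC: 176.19 - 3.06Q = 59.58 + 1.60Q → Q* = 25.0236.
Consumer price on the demand curve at Q*: 157.56 − 3.06×25.0236 = 80.9878.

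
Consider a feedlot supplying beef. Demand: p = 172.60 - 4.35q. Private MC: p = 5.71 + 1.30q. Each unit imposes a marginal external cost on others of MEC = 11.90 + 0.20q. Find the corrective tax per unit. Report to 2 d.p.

Social marginal cost = private MC + MEC = 17.61 + 1.50q.
Set SMC = demand: 17.61 + 1.50q = 172.60 - 4.35q → q* = 26.4940.
The Pigouvian tax equals MEC at q*: 11.90 + 0.20×26.4940 = 17.1988.

tax = 17.20 per unit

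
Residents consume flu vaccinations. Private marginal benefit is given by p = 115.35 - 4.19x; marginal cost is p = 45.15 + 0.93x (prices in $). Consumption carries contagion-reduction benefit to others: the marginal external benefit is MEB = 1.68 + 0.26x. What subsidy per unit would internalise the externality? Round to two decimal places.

subsidy = $5.53 per unit

Social marginal benefit = demand + MEB = 117.03 - 3.93x.
Set SMB = MC: 117.03 - 3.93x = 45.15 + 0.93x → x* = 14.7901.
The Pigouvian subsidy equals MEB at x*: 1.68 + 0.26×14.7901 = 5.5254.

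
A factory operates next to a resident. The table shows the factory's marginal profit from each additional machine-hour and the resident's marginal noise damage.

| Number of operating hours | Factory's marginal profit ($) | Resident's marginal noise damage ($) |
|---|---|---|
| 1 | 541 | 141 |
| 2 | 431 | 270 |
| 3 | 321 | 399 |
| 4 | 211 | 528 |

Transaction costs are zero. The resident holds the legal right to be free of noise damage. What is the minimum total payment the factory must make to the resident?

Efficient level: marginal profit ≥ marginal noise damage through level 2, so k* = 2.
With the resident holding the right, the factory must at least compensate total damage at k*: 141 + 270 = 411.

$411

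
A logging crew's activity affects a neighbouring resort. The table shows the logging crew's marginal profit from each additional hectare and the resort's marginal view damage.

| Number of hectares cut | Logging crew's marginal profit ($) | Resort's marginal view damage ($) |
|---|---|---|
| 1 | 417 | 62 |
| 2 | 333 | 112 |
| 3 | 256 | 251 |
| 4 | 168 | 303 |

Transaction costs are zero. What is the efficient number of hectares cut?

Bargaining reaches the level where marginal profit last exceeds marginal view damage.
That holds through level 3 (256 ≥ 251) but not at 4 (168 < 303).

3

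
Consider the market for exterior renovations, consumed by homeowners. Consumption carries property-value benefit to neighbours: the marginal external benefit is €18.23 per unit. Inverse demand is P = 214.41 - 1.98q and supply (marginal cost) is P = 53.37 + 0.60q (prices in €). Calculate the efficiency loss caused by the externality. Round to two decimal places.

DWL = €64.41

Market equilibrium (private): 53.37 + 0.60q = 214.41 - 1.98q → q_m = 62.4186.
Social marginal benefit = demand + MEB = 232.64 - 1.98q.
Set SMB = MC: 232.64 - 1.98q = 53.37 + 0.60q → q* = 69.4845.
The welfare-loss triangle has base |q_m − q*| and height MEB(q_m) (the vertical gap between SMB and MC is zero at q* and MEB at q_m).
DWL = ½ × 7.0659 × 18.2300 = 64.4057.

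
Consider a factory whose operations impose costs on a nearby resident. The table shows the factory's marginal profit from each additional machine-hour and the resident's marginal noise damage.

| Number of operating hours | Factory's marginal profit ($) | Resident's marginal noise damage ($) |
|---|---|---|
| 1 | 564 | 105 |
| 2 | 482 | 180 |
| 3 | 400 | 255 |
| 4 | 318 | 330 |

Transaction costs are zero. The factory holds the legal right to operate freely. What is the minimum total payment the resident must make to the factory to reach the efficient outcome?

Left alone the factory would choose level 4 (marginal profit stays positive).
Efficient level: k* = 3 (marginal profit ≥ marginal noise damage through 3).
The resident must at least cover the factory's forgone profit from cutting 4→3: 318 = 318.

$318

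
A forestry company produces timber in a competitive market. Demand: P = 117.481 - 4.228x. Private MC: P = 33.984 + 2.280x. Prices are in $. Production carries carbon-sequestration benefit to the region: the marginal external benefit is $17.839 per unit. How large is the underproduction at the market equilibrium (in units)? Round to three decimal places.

2.741 units

Market equilibrium (private): 33.984 + 2.280x = 117.481 - 4.228x → x_m = 12.8299.
Social marginal cost = private MC − MEB = 16.145 + 2.280x.
Set SMC = demand: 16.145 + 2.280x = 117.481 - 4.228x → x* = 15.5710.
Gap = |12.8299 − 15.5710| = 2.7411.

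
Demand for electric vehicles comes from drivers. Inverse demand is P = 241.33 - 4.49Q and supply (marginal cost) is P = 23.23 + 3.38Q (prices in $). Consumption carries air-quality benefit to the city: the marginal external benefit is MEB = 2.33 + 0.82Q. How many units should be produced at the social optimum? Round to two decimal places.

Q* = 31.27

Social marginal benefit = demand + MEB = 243.66 - 3.67Q.
Set SMB = MC: 243.66 - 3.67Q = 23.23 + 3.38Q → Q* = 31.2667.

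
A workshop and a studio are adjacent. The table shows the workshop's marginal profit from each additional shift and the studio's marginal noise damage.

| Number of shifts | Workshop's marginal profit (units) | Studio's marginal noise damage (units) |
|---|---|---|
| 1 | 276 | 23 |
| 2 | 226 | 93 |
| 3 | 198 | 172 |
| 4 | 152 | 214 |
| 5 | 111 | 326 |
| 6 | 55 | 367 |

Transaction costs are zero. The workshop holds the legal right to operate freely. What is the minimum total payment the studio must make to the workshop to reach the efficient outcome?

Left alone the workshop would choose level 6 (marginal profit stays positive).
Efficient level: k* = 3 (marginal profit ≥ marginal noise damage through 3).
The studio must at least cover the workshop's forgone profit from cutting 6→3: 152 + 111 + 55 = 318.

318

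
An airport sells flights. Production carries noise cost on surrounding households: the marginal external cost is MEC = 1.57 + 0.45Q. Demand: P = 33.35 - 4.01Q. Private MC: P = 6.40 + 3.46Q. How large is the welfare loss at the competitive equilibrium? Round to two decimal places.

Market equilibrium (private): 6.40 + 3.46Q = 33.35 - 4.01Q → Q_m = 3.6078.
Social marginal cost = private MC + MEC = 7.97 + 3.91Q.
Set SMC = demand: 7.97 + 3.91Q = 33.35 - 4.01Q → Q* = 3.2045.
The welfare-loss triangle has base |Q_m − Q*| and height MEC(Q_m) (the vertical gap between SMC and demand is zero at Q* and MEC at Q_m).
DWL = ½ × 0.4033 × 3.1935 = 0.6440.

DWL = 0.64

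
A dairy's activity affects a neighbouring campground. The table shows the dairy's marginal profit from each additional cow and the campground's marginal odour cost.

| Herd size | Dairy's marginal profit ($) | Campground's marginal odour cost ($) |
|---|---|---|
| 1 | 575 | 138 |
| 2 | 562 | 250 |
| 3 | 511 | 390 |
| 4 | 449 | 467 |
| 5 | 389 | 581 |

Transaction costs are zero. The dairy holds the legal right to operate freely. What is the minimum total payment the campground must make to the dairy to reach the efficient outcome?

Left alone the dairy would choose level 5 (marginal profit stays positive).
Efficient level: k* = 3 (marginal profit ≥ marginal odour cost through 3).
The campground must at least cover the dairy's forgone profit from cutting 5→3: 449 + 389 = 838.

$838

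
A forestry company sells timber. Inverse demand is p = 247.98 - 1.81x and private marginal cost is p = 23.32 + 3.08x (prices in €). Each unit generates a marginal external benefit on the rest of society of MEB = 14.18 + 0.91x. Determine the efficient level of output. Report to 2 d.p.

Social marginal cost = private MC − MEB = 9.14 + 2.17x.
Set SMC = demand: 9.14 + 2.17x = 247.98 - 1.81x → x* = 60.0101.

x* = 60.01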